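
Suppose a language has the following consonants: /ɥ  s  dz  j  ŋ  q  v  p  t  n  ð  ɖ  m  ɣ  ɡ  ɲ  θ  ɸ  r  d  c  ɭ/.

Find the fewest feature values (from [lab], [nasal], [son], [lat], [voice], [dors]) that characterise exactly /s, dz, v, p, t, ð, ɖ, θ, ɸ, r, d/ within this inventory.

[-nasal, -lat, -dors]

The class [-nasal], [-lateral], [-dorsal] has exactly /s, dz, v, p, t, ð, ɖ, θ, ɸ, r, d/ as its extension in this inventory. No smaller conjunction from the listed features achieves this: [-lateral, -dorsal] alone would also admit /n, m/; [-nasal, -dorsal] alone would also admit /ɭ/; [-nasal, -lateral] alone would also admit /ɥ, j, q, ɣ, …/; and checking the remaining two-feature bundles turns up none with this extension.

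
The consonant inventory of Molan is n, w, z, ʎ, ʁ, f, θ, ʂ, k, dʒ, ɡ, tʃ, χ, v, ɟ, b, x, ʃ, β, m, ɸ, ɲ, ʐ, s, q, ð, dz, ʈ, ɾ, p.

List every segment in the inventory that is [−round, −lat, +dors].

Eliminate segments failing any feature: /n, z, f, θ, ʂ, dʒ, tʃ, v, b, ʃ, β, m, ɸ, ʐ, s, ð, dz, ʈ, ɾ, p/ are [−dorsal]; /w/ is [+round]; /ʎ/ is [+lateral]. The remaining /ʁ, k, ɡ, χ, ɟ, x, ɲ, q/ satisfy [−round], [−lateral], [+dorsal].

ʁ, k, ɡ, χ, ɟ, x, ɲ, q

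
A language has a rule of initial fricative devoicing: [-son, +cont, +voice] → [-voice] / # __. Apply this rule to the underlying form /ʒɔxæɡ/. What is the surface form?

[ʃɔxæɡ]

/ʒ/ satisfies [-son, +cont, +voice] and sits in # __. The [-voice] counterpart of the voiced postalveolar fricative is /ʃ/. Other segments in /ʒɔxæɡ/ either fail the structural description or are not in the environment, so the surface form is [ʃɔxæɡ].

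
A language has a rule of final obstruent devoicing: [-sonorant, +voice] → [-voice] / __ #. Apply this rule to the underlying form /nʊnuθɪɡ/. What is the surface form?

/ɡ/ satisfies [-sonorant, +voice] and sits in __ #. The [-voice] counterpart of the voiced velar stop is /k/. Other segments in /nʊnuθɪɡ/ either fail the structural description or are not in the environment, so the surface form is [nʊnuθɪk].

[nʊnuθɪk]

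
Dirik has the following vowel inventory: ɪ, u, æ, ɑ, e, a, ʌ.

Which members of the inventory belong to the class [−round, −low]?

ɪ, e, ʌ

Checking each segment against [−round], [−low]: /ɪ/ (high front unrounded lax vowel), /e/ (mid front unrounded tense vowel), /ʌ/ (mid back unrounded lax vowel) satisfy every feature; every other segment in the inventory fails at least one.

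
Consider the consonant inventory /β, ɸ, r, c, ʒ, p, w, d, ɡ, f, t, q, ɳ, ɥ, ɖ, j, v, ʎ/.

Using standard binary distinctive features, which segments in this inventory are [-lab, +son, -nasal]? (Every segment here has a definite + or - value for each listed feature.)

Checking each segment against [-labial], [+sonorant], [-nasal]: /r/ (alveolar trill), /j/ (palatal glide), /ʎ/ (palatal lateral approximant) satisfy every feature; every other segment in the inventory fails at least one.

r, j, ʎ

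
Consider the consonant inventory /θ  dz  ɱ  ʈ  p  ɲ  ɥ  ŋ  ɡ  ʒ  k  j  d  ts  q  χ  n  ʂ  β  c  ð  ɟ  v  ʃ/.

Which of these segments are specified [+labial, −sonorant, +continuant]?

β, v

Eliminate segments failing any feature: /θ, dz, ʈ, ɲ, ŋ, ɡ, ʒ, k, j, d, ts, q, χ, n, ʂ, c, ð, ɟ, ʃ/ are [−labial]; /ɱ, ɥ/ are [+sonorant]; /p/ is [−continuant]. The remaining /β, v/ satisfy [+labial], [−sonorant], [+continuant].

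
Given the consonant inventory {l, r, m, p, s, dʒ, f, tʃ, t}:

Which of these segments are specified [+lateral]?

l

The [+lateral] segments here are /l/; the remaining /r, m, p, s, dʒ, f, tʃ, t/ are [−lateral].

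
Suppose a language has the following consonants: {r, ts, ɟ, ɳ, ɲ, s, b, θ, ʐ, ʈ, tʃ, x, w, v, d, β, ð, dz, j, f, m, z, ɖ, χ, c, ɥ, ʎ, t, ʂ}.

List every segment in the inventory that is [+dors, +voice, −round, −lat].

Eliminate segments failing any feature: /r, ts, ɳ, s, b, θ, ʐ, ʈ, tʃ, v, d, β, ð, dz, f, m, z, ɖ, t, ʂ/ are [−dorsal]; /x, χ, c/ are [−voice]; /w, ɥ/ are [+round]; /ʎ/ is [+lateral]. The remaining /ɟ, ɲ, j/ satisfy [+dorsal], [+voice], [−round], [−lateral].

ɟ, ɲ, j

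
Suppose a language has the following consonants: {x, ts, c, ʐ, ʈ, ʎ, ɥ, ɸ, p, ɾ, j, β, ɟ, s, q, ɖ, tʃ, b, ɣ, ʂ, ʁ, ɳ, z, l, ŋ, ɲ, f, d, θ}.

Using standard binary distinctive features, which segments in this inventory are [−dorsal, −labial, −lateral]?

ts, ʐ, ʈ, ɾ, s, ɖ, tʃ, ʂ, ɳ, z, d, θ

Among the inventory, the [−dorsal] segments are /ts, ʐ, ʈ, ɸ, p, ɾ, β, s, ɖ, tʃ, b, ʂ, ɳ, z, l, f, d, θ/.
Within that set, [−labial] gives /ts, ʐ, ʈ, ɾ, s, ɖ, tʃ, ʂ, ɳ, z, l, d, θ/.
Among these, [−lateral] leaves /ts, ʐ, ʈ, ɾ, s, ɖ, tʃ, ʂ, ɳ, z, d, θ/.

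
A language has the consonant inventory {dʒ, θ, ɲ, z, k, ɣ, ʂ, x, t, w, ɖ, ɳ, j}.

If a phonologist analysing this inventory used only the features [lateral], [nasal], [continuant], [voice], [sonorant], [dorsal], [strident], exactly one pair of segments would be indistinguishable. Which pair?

j, w

On the given features, /j/ and /w/ have an identical profile: [-lateral], [-nasal], [+continuant], [+voice], [+sonorant], [+dorsal], [-strident]. No other two segments in the inventory coincide on all 7 features. (They do differ in [labial], [round] and [back], which are not among the given features.)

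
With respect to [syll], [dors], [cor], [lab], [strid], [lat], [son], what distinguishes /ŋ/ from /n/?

[coronal], [dorsal]

/ŋ/ (velar nasal) and /n/ (alveolar nasal) agree on [-syllabic], [-labial], [-strident], [-lateral], [+sonorant]. They differ on [coronal] (/ŋ/ [-], /n/ [+]), [dorsal] (/ŋ/ [+], /n/ [-]).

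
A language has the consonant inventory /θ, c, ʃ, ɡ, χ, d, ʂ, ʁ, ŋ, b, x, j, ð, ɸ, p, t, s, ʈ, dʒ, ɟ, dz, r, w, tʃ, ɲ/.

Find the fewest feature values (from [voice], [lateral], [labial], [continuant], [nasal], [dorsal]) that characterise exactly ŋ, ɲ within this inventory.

Every target segment is [+nasal] and no other inventory member is, so one feature is enough.

[+nasal]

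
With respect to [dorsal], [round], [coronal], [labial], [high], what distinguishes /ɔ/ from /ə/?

/ɔ/ (mid back rounded lax vowel) and /ə/ (mid central vowel (schwa)) agree on [+dorsal], [−coronal], [−high]. They differ on [labial] (/ɔ/ [+], /ə/ [−]), [round] (/ɔ/ [+], /ə/ [−]).

[labial], [round]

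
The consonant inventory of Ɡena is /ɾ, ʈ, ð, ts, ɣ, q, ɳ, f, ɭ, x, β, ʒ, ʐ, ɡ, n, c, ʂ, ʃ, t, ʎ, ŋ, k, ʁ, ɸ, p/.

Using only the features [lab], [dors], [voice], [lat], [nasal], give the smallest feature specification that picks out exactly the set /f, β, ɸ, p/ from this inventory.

/f, β, ɸ, p/ are exactly the [+labial] segments in the inventory, so a single feature suffices.

[+lab]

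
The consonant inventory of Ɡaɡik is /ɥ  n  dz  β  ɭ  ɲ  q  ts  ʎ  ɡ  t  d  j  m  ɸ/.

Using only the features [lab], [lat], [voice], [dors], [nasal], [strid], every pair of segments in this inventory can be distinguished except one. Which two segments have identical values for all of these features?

Both /j/ and /ɡ/ are [−labial], [−lateral], [+voice], [+dorsal], [−nasal], [−strident]. Since the list omits [sonorant], [continuant] and [back] — which do distinguish the palatal glide from the voiced velar stop — this pair collapses; all other pairs remain distinct.

j, ɡ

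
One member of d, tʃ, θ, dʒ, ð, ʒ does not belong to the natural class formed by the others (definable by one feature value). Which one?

/dʒ, ð, tʃ, θ, ʒ/ are all [+distributed], but /d/ (voiced alveolar stop) is [−distributed]. No other single segment can be removed to leave a set sharing one feature value that the removed segment lacks, so /d/ is the odd one out.

d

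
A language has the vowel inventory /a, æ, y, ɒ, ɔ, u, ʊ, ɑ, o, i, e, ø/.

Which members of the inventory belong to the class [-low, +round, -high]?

ɔ, o, ø

Checking each segment against [-low], [+round], [-high]: /ɔ/ (mid back rounded lax vowel), /o/ (mid back rounded tense vowel), /ø/ (mid front rounded tense vowel) satisfy every feature; every other segment in the inventory fails at least one.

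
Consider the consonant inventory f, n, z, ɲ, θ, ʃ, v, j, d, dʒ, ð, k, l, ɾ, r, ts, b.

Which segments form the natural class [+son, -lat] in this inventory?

n, ɲ, j, ɾ, r

Eliminate segments failing any feature: /f, z, θ, ʃ, v, d, dʒ, ð, k, ts, b/ are [-sonorant]; /l/ is [+lateral]. The remaining /n, ɲ, j, ɾ, r/ satisfy [+sonorant], [-lateral].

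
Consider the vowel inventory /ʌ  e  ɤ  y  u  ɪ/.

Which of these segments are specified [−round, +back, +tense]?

ɤ

Eliminate segments failing any feature: /ʌ/ is [−tense]; /e, ɪ/ are [−back]; /y, u/ are [+round]. The remaining /ɤ/ satisfy [−round], [+back], [+tense].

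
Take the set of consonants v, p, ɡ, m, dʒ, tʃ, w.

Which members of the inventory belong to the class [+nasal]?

m

The [+nasal] segments here are /m/; the remaining /v, p, ɡ, dʒ, tʃ, w/ are [-nasal].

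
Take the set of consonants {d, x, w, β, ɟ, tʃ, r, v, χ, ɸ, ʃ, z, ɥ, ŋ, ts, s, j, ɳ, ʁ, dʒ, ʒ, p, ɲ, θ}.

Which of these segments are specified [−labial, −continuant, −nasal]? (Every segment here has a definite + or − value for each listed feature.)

Checking each segment against [−labial], [−continuant], [−nasal]: /d/ (voiced alveolar stop), /ɟ/ (voiced palatal stop), /tʃ/ (voiceless postalveolar affricate), /ts/ (voiceless alveolar affricate), /dʒ/ (voiced postalveolar affricate) satisfy every feature; every other segment in the inventory fails at least one.

d, ɟ, tʃ, ts, dʒ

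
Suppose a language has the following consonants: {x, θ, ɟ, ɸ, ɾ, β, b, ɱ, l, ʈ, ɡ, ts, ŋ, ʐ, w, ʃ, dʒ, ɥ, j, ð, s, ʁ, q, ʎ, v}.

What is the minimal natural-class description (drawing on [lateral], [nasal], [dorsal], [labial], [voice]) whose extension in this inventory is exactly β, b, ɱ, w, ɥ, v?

/β, b, ɱ, w, ɥ, v/ are all [+voice], [+labial], and no other segment in the inventory matches both values. Dropping any one of them over-generates: [+labial] alone would also admit /ɸ/; [+voice] alone would also admit /ɟ, ɾ, l, ɡ, …/. No other single listed feature picks out exactly this set either, so fewer than two features will not do.

[+voice, +labial]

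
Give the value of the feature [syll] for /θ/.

As the voiceless dental fricative, /θ/ is [-syllabic].

[-syllabic]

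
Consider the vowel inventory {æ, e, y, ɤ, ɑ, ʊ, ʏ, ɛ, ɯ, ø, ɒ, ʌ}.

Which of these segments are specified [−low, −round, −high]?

Checking each segment against [−low], [−round], [−high]: /e/ (mid front unrounded tense vowel), /ɤ/ (mid back unrounded tense vowel), /ɛ/ (mid front unrounded lax vowel), /ʌ/ (mid back unrounded lax vowel) satisfy every feature; every other segment in the inventory fails at least one.

e, ɤ, ɛ, ʌ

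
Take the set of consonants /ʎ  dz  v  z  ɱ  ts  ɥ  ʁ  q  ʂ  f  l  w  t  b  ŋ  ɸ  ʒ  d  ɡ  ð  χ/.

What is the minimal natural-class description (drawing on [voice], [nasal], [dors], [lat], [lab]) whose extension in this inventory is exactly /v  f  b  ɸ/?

[−nasal, +lab, −dors]

/v, f, b, ɸ/ are all [−nasal], [+labial], [−dorsal], and no other segment in the inventory matches all three values. Dropping any one of them over-generates: [+labial, −dorsal] alone would also admit /ɱ/; [−nasal, −dorsal] alone would also admit /dz, z, ts, ʂ, …/; [−nasal, +labial] alone would also admit /ɥ, w/. No other combination of two listed features picks out exactly this set either, so fewer than three features will not do.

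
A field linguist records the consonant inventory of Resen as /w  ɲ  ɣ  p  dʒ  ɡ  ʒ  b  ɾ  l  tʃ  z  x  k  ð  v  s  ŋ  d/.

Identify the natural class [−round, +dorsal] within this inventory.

ɲ, ɣ, ɡ, x, k, ŋ

Eliminate segments failing any feature: /w/ is [+round]; /p, dʒ, ʒ, b, ɾ, l, tʃ, z, ð, v, s, d/ are [−dorsal]. The remaining /ɲ, ɣ, ɡ, x, k, ŋ/ satisfy [−round], [+dorsal].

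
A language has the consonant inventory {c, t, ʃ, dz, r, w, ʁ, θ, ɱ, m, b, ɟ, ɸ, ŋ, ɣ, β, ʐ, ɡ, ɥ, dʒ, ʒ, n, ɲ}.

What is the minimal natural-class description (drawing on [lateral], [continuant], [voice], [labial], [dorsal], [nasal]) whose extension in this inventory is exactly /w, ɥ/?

[+labial, +dorsal]

Every target segment is [+labial], [+dorsal]; each remaining inventory member fails at least one of these. Each conjunct is needed — [+dorsal] alone would also admit /c, ʁ, ɟ, ŋ, …/; [+labial] alone would also admit /ɱ, m, b, ɸ, …/ — and no other single listed feature has exactly this extension, so two is the minimum.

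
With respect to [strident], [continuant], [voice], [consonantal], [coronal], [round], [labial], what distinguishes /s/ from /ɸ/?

The two segments share [+continuant], [−voice], [+consonantal], [−round]. The only features from the list on which they differ: /s/ is [+strident] while /ɸ/ is [−strident]; /s/ is [−labial] while /ɸ/ is [+labial]; /s/ is [+coronal] while /ɸ/ is [−coronal].

[strident], [labial], [coronal]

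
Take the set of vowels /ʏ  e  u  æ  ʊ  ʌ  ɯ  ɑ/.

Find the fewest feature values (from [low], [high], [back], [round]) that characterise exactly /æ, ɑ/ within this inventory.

The target set is precisely the extension of [+low] in this inventory.

[+low]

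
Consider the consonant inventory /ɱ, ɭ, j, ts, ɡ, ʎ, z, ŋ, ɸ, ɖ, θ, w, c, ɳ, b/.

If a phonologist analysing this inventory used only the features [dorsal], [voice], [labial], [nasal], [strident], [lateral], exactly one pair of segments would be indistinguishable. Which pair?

/j/ (palatal glide) and /ɡ/ (voiced velar stop) are both [+dorsal], [+voice], [−labial], [−nasal], [−strident], [−lateral], so none of the listed features separates them. (They do differ in [sonorant], [continuant] and [back], which are not among the given features.) Every other pair in the inventory differs on at least one listed feature.

j, ɡ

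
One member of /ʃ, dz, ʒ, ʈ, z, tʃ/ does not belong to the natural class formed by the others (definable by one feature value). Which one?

[strident] groups all but one: /ʃ, tʃ, ʒ, z, dz/ share [+strident] while /ʈ/ (voiceless retroflex stop) alone is [-strident]. Removing any other segment would not leave a single-feature class that excludes it.

ʈ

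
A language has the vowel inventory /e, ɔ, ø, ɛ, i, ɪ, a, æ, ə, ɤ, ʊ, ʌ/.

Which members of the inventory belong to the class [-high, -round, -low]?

Eliminate segments failing any feature: /ɔ, ø/ are [+round]; /i, ɪ, ʊ/ are [+high]; /a, æ/ are [+low]. The remaining /e, ɛ, ə, ɤ, ʌ/ satisfy [-high], [-round], [-low].

e, ɛ, ə, ɤ, ʌ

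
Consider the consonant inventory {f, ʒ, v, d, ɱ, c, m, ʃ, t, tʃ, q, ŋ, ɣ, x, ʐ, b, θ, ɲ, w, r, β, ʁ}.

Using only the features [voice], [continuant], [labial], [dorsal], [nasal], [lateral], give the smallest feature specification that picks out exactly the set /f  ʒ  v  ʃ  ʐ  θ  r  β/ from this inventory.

Every target segment is [+continuant], [−dorsal]; each remaining inventory member fails at least one of these. Each conjunct is needed — [−dorsal] alone would also admit /d, ɱ, m, t, …/; [+continuant] alone would also admit /ɣ, x, w, ʁ/ — and no other single listed feature has exactly this extension, so two is the minimum.

[+continuant, −dorsal]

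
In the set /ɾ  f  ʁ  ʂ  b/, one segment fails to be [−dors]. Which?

ʁ

/ʁ/ is the voiced uvular fricative, which is [+dorsal]; the rest — /ɾ, ʂ, f, b/ — are [−dorsal].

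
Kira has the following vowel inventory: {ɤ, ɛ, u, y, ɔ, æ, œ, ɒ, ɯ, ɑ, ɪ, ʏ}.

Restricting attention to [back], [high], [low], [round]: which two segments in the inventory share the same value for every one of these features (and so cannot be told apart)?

ʏ, y

Both /ʏ/ and /y/ are [−back], [+high], [−low], [+round]. Since the list omits [tense] — which does distinguish the high front rounded lax vowel from the high front rounded tense vowel — this pair collapses; all other pairs remain distinct.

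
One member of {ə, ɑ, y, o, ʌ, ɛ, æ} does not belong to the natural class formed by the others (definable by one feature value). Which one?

The remaining segments after removing /y/ share [−high]; /y/ (high front rounded tense vowel) is [+high]. For every other candidate removal, the leftover set fails to share any single feature value that the removed segment lacks.

y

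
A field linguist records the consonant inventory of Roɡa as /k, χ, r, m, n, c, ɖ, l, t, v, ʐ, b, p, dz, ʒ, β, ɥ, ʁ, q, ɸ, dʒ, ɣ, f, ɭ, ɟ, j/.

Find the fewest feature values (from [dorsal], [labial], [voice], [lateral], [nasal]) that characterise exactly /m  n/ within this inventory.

Every target segment is [+nasal] and no other inventory member is, so one feature is enough.

[+nasal]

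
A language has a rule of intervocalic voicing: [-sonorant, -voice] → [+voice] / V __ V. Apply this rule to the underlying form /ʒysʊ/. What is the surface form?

The only segment in the rule's environment that also matches [-sonorant, -voice] is /s/. Applying [+voice] turns the voiceless alveolar fricative into /z/ (voiced alveolar fricative), giving [ʒyzʊ].

[ʒyzʊ]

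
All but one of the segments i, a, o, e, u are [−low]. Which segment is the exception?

a

Every segment except /a/ is [−low]. /a/ (low unrounded vowel) is [+low], so it is the exception.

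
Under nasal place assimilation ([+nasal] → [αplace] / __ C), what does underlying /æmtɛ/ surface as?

In /æmtɛ/, the nasal /m/ precedes /t/, which is [+coronal]. The nasal assimilates in place, becoming the [+coronal] nasal /n/. The surface form is [æntɛ].

[æntɛ]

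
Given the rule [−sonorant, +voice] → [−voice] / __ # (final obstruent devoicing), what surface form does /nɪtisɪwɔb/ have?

[nɪtisɪwɔp]

Only the final segment /b/ is both word-final and matches the structural description. It is a voiced bilabial stop, so [−sonorant, +voice] holds; changing it to [−voice] with all other features held fixed yields /p/ (voiceless bilabial stop). No other segment meets both the structural description and the environment, so the output is [nɪtisɪwɔp].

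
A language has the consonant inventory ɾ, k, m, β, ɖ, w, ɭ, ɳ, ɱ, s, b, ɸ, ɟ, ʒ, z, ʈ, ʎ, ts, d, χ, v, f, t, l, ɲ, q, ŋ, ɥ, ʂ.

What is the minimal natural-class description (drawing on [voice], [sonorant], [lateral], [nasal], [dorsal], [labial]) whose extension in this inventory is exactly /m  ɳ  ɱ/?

[+nasal, -dorsal]

/m, ɳ, ɱ/ are all [+nasal], [-dorsal], and no other segment in the inventory matches both values. Dropping any one of them over-generates: [-dorsal] alone would also admit /ɾ, β, ɖ, ɭ, …/; [+nasal] alone would also admit /ɲ, ŋ/. No other single listed feature picks out exactly this set either, so fewer than two features will not do.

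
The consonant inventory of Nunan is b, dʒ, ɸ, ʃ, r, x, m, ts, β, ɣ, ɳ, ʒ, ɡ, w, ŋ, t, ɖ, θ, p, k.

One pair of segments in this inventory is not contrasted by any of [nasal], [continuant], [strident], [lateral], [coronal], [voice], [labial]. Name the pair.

/β/ (voiced bilabial fricative) and /w/ (labial-velar glide) are both [−nasal], [+continuant], [−strident], [−lateral], [−coronal], [+voice], [+labial], so none of the listed features separates them. (They do differ in [sonorant], [round] and [dorsal], which are not among the given features.) Every other pair in the inventory differs on at least one listed feature.

β, w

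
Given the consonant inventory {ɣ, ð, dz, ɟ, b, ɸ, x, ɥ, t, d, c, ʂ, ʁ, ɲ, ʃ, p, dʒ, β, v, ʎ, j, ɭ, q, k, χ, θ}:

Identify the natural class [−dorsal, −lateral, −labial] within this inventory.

Among the inventory, the [−dorsal] segments are /ð, dz, b, ɸ, t, d, ʂ, ʃ, p, dʒ, β, v, ɭ, θ/.
Intersecting with [−lateral] gives /ð, dz, b, ɸ, t, d, ʂ, ʃ, p, dʒ, β, v, θ/.
Intersecting with [−labial] leaves /ð, dz, t, d, ʂ, ʃ, dʒ, θ/.

ð, dz, t, d, ʂ, ʃ, dʒ, θ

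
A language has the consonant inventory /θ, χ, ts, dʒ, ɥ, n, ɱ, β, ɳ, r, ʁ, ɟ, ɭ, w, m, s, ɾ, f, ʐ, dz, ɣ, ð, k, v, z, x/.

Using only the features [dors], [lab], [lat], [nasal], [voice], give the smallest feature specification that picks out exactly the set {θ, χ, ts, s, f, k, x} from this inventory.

[−voice]

Every target segment is [−voice] and no other inventory member is, so one feature is enough.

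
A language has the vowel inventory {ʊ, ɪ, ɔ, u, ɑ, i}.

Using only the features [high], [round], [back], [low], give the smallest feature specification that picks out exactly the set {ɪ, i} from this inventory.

[-back]

The target set is precisely the extension of [-back] in this inventory.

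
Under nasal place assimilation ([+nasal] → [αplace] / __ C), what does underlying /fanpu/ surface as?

[fampu]

The only nasal preceding a consonant is /n/ before /p/. /p/ is [+labial], so /n/ → /m/, giving [fampu].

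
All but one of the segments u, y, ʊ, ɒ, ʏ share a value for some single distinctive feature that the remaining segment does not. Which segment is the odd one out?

ɒ

[low] (equivalently [high]) groups all but one: /ʊ, y, u, ʏ/ share [−low] while /ɒ/ (low back rounded vowel) alone is [+low]. Removing any other segment would not leave a single-feature class that excludes it.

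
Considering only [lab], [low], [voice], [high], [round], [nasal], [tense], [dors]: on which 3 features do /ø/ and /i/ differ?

/ø/ is the mid front rounded tense vowel and /i/ is the high front unrounded tense vowel. Both are [−low], [+voice], [−nasal], [+tense], [+dorsal]. /ø/ is [+labial] while /i/ is [−labial]; /ø/ is [+round] while /i/ is [−round]; /ø/ is [−high] while /i/ is [+high], so the distinguishing features are [labial], [round], [high].

[labial], [round], [high]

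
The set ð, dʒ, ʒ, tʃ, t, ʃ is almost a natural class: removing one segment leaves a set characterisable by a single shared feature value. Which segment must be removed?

t

[distributed] groups all but one: /dʒ, tʃ, ʒ, ʃ, ð/ share [+distributed] while /t/ (voiceless alveolar stop) alone is [−distributed]. Removing any other segment would not leave a single-feature class that excludes it.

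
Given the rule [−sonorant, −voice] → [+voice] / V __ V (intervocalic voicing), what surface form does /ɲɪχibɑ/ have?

Only /χ/ occurs between two vowels (/ɪ/ __ /i/) and matches the structural description. It is a voiceless uvular fricative, so [−sonorant, −voice] holds; changing it to [+voice] with all other features held fixed yields /ʁ/ (voiced uvular fricative). No other segment meets both the structural description and the environment, so the output is [ɲɪʁibɑ].

[ɲɪʁibɑ]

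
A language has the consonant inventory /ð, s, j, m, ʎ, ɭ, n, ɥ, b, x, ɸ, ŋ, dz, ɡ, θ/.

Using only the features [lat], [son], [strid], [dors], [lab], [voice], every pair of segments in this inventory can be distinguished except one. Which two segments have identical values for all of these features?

j, ŋ

On the given features, /j/ and /ŋ/ have an identical profile: [-lateral], [+sonorant], [-strident], [+dorsal], [-labial], [+voice]. No other two segments in the inventory coincide on all 6 features. (They do differ in [nasal], [continuant] and [back], which are not among the given features.)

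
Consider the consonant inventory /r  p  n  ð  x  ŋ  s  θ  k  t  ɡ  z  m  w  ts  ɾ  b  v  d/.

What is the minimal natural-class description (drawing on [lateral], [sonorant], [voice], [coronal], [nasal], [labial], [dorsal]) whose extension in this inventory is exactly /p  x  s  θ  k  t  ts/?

Every target segment is [-voice] and no other inventory member is, so one feature is enough.

[-voice]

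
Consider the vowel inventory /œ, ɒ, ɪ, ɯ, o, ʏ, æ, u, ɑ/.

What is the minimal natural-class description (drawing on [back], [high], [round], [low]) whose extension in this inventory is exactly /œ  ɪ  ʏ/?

/œ, ɪ, ʏ/ are all [−low], [−back], and no other segment in the inventory matches both values. Dropping any one of them over-generates: [−back] alone would also admit /æ/; [−low] alone would also admit /ɯ, o, u/. No other single listed feature picks out exactly this set either, so fewer than two features will not do.

[−low, −back]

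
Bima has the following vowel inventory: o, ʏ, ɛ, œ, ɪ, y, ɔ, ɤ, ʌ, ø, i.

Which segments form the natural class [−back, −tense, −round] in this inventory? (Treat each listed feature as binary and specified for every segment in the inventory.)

ɛ, ɪ

Among the inventory, the [−back] segments are /ʏ, ɛ, œ, ɪ, y, ø, i/.
Of those, [−tense] gives /ʏ, ɛ, œ, ɪ/.
Then [−round] leaves /ɛ, ɪ/.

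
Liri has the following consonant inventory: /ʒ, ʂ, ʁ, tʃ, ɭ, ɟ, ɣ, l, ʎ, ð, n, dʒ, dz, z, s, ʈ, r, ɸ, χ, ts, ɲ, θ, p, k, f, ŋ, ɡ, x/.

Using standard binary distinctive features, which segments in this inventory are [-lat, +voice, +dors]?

The [-lateral] segments are /ʒ, ʂ, ʁ, tʃ, ɟ, ɣ, ð, n, dʒ, dz, z, s, ʈ, r, ɸ, χ, ts, ɲ, θ, p, k, f, ŋ, ɡ, x/.
Intersecting with [+voice] gives /ʒ, ʁ, ɟ, ɣ, ð, n, dʒ, dz, z, r, ɲ, ŋ, ɡ/.
Among these, [+dorsal] leaves /ʁ, ɟ, ɣ, ɲ, ŋ, ɡ/.

ʁ, ɟ, ɣ, ɲ, ŋ, ɡ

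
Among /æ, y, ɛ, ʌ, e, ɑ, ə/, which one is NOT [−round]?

y

/y/ is the high front rounded tense vowel, which is [+round]; the rest — /ʌ, ə, e, æ, ɑ, ɛ/ — are [−round].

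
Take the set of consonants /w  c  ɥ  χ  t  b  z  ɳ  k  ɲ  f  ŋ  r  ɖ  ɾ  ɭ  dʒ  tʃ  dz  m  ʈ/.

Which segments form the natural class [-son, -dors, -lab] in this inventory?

t, z, ɖ, dʒ, tʃ, dz, ʈ

Checking each segment against [-sonorant], [-dorsal], [-labial]: /t/ (voiceless alveolar stop), /z/ (voiced alveolar fricative), /ɖ/ (voiced retroflex stop), /dʒ/ (voiced postalveolar affricate), /tʃ/ (voiceless postalveolar affricate), /dz/ (voiced alveolar affricate), among others, satisfy every feature; every other segment in the inventory fails at least one.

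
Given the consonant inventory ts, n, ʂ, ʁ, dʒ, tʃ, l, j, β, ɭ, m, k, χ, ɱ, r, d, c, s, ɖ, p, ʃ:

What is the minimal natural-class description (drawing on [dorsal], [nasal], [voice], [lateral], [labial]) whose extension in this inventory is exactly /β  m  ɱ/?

/β, m, ɱ/ are all [+voice], [+labial], and no other segment in the inventory matches both values. Dropping any one of them over-generates: [+labial] alone would also admit /p/; [+voice] alone would also admit /n, ʁ, dʒ, l, …/. No other single listed feature picks out exactly this set either, so fewer than two features will not do.

[+voice, +labial]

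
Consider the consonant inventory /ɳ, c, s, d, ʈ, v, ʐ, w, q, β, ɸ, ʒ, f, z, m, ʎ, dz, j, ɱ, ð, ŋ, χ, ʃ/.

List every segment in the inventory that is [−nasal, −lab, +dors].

c, q, ʎ, j, χ

Among the inventory, the [−nasal] segments are /c, s, d, ʈ, v, ʐ, w, q, β, ɸ, ʒ, f, z, ʎ, dz, j, ð, χ, ʃ/.
Among these, [−labial] gives /c, s, d, ʈ, ʐ, q, ʒ, z, ʎ, dz, j, ð, χ, ʃ/.
Then [+dorsal] leaves /c, q, ʎ, j, χ/.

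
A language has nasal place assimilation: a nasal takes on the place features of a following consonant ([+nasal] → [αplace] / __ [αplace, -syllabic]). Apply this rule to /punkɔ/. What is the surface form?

[puŋkɔ]

/n/ sits before the [+dorsal] consonant /k/, so it takes on [+dorsal] and surfaces as /ŋ/. The rest of the form is unaffected: [puŋkɔ].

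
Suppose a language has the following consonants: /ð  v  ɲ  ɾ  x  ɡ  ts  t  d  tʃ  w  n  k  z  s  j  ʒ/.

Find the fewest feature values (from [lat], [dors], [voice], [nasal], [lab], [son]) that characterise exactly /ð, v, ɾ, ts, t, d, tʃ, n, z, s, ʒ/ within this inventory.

[−dors]

Every target segment is [−dorsal] and no other inventory member is, so one feature is enough.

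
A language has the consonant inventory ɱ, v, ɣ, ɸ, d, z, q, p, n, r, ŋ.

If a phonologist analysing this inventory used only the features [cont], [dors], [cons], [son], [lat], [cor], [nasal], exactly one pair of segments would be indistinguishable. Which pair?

On the given features, /v/ and /ɸ/ have an identical profile: [+continuant], [−dorsal], [+consonantal], [−sonorant], [−lateral], [−coronal], [−nasal]. No other two segments in the inventory coincide on all 7 features. (They do differ in [voice], which is not among the given features.)

v, ɸ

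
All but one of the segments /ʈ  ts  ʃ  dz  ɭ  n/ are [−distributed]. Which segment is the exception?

ʃ

/ʃ/ is the voiceless postalveolar fricative, which is [+distributed]; the rest — /ʈ, ts, n, ɭ, dz/ — are [−distributed].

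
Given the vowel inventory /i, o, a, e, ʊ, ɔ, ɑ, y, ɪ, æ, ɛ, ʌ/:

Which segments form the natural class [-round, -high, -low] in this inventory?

First, the [-round] segments are /i, a, e, ɑ, ɪ, æ, ɛ, ʌ/.
Then [-high] gives /a, e, ɑ, æ, ɛ, ʌ/.
Among these, [-low] leaves /e, ɛ, ʌ/.

e, ɛ, ʌ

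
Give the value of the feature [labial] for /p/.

/p/ is the voiceless bilabial stop, hence [+labial].

[+labial]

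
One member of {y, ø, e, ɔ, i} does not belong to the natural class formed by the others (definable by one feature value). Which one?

The remaining segments after removing /ɔ/ share [+tense]; /ɔ/ (mid back rounded lax vowel) is [-tense]. For every other candidate removal, the leftover set fails to share any single feature value that the removed segment lacks.

ɔ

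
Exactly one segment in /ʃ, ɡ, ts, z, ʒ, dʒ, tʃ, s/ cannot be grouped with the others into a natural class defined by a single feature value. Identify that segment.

The remaining segments after removing /ɡ/ share [+strident]; /ɡ/ (voiced velar stop) is [−strident]. For every other candidate removal, the leftover set fails to share any single feature value that the removed segment lacks.

ɡ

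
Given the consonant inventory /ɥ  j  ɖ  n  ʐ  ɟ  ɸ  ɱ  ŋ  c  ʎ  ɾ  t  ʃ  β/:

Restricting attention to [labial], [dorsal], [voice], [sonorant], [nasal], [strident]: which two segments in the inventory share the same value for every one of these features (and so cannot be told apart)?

On the given features, /j/ and /ʎ/ have an identical profile: [-labial], [+dorsal], [+voice], [+sonorant], [-nasal], [-strident]. No other two segments in the inventory coincide on all 6 features. (They do differ in [lateral], which is not among the given features.)

j, ʎ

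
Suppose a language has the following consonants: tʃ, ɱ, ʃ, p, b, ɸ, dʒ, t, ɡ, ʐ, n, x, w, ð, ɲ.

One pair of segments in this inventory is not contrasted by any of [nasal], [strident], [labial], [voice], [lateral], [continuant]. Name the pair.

On the given features, /ɲ/ and /n/ have an identical profile: [+nasal], [−strident], [−labial], [+voice], [−lateral], [−continuant]. No other two segments in the inventory coincide on all 6 features. (They do differ in [dorsal], which is not among the given features.)

ɲ, n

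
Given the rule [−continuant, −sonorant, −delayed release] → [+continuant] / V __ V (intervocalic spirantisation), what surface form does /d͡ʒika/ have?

[d͡ʒixa]

Only /k/ occurs between two vowels (/i/ __ /a/) and matches the structural description. It is a voiceless velar stop, so [−continuant, −sonorant, −delayed release] holds; changing it to [+continuant] with all other features held fixed yields /x/ (voiceless velar fricative). No other segment meets both the structural description and the environment, so the output is [d͡ʒixa].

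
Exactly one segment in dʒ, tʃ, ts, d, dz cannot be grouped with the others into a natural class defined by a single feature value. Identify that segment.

[delayed release] (equivalently [strident]) groups all but one: /dʒ, tʃ, ts, dz/ share [+delayed release] while /d/ (voiced alveolar stop) alone is [-delayed release]. Removing any other segment would not leave a single-feature class that excludes it.

d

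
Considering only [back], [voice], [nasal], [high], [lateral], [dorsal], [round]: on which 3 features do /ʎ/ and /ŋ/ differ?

/ʎ/ (palatal lateral approximant) and /ŋ/ (velar nasal) agree on [+voice], [+high], [+dorsal], [−round]. They differ on [nasal] (/ʎ/ [−], /ŋ/ [+]), [lateral] (/ʎ/ [+], /ŋ/ [−]), [back] (/ʎ/ [−], /ŋ/ [+]).

[nasal], [lateral], [back]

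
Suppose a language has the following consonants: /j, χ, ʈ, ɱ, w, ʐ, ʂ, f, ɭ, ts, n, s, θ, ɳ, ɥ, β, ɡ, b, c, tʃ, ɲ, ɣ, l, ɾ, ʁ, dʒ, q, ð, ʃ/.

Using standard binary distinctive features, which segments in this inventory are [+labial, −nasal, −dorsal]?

Eliminate segments failing any feature: /j, χ, ʈ, ʐ, ʂ, ɭ, ts, n, s, θ, ɳ, ɡ, c, tʃ, ɲ, ɣ, l, ɾ, ʁ, dʒ, q, ð, ʃ/ are [−labial]; /ɱ/ is [+nasal]; /w, ɥ/ are [+dorsal]. The remaining /f, β, b/ satisfy [+labial], [−nasal], [−dorsal].

f, β, b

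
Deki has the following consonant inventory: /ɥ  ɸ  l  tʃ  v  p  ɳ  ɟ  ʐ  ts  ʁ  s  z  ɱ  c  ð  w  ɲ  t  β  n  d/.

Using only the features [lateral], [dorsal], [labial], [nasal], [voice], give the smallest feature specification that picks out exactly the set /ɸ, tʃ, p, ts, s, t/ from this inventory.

Every target segment is [−voice], [−dorsal]; each remaining inventory member fails at least one of these. Each conjunct is needed — [−dorsal] alone would also admit /l, v, ɳ, ʐ, …/; [−voice] alone would also admit /c/ — and no other single listed feature has exactly this extension, so two is the minimum.

[−voice, −dorsal]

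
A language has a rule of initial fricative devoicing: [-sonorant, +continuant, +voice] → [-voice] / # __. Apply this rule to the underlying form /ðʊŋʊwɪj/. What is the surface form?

[θʊŋʊwɪj]

/ð/ satisfies [-sonorant, +continuant, +voice] and sits in # __. The [-voice] counterpart of the voiced dental fricative is /θ/. Other segments in /ðʊŋʊwɪj/ either fail the structural description or are not in the environment, so the surface form is [θʊŋʊwɪj].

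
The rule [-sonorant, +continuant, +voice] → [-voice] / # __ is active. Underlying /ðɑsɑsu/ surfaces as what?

The only segment in the rule's environment that also matches [-sonorant, +continuant, +voice] is /ð/. Applying [-voice] turns the voiced dental fricative into /θ/ (voiceless dental fricative), giving [θɑsɑsu].

[θɑsɑsu]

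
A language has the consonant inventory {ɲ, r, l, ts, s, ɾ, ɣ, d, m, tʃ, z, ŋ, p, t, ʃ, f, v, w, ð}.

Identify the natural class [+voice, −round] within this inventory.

ɲ, r, l, ɾ, ɣ, d, m, z, ŋ, v, ð

Eliminate segments failing any feature: /ts, s, tʃ, p, t, ʃ, f/ are [−voice]; /w/ is [+round]. The remaining /ɲ, r, l, ɾ, ɣ, d, m, z, ŋ, v, ð/ satisfy [+voice], [−round].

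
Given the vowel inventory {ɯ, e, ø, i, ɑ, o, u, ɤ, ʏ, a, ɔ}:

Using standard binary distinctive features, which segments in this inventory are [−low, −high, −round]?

The [−low] segments are /ɯ, e, ø, i, o, u, ɤ, ʏ, ɔ/.
Within that set, [−high] gives /e, ø, o, ɤ, ɔ/.
Intersecting with [−round] leaves /e, ɤ/.

e, ɤ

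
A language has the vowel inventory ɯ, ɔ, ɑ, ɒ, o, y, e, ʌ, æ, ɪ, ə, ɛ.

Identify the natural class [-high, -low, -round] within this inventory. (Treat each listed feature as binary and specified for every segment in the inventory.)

e, ʌ, ə, ɛ

First, the [-high] segments are /ɔ, ɑ, ɒ, o, e, ʌ, æ, ə, ɛ/.
Then [-low] gives /ɔ, o, e, ʌ, ə, ɛ/.
Intersecting with [-round] leaves /e, ʌ, ə, ɛ/.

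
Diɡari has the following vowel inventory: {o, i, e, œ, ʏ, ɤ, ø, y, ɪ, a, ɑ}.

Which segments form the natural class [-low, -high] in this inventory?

o, e, œ, ɤ, ø

Eliminate segments failing any feature: /i, ʏ, y, ɪ/ are [+high]; /a, ɑ/ are [+low]. The remaining /o, e, œ, ɤ, ø/ satisfy [-low], [-high].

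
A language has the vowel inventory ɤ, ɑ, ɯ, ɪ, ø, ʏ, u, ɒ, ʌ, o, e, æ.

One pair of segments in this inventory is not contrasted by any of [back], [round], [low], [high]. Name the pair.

ʌ, ɤ

On the given features, /ʌ/ and /ɤ/ have an identical profile: [+back], [−round], [−low], [−high]. No other two segments in the inventory coincide on all 4 features. (They do differ in [tense], which is not among the given features.)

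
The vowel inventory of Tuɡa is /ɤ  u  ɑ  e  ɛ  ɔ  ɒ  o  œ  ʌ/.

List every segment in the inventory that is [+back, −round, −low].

Eliminate segments failing any feature: /u, ɔ, ɒ, o/ are [+round]; /ɑ/ is [+low]; /e, ɛ, œ/ are [−back]. The remaining /ɤ, ʌ/ satisfy [+back], [−round], [−low].

ɤ, ʌ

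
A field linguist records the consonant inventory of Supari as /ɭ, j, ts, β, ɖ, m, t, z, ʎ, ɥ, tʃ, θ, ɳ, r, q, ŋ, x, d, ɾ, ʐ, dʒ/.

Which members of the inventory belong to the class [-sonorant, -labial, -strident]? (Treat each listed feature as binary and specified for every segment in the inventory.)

ɖ, t, θ, q, x, d

Eliminate segments failing any feature: /ɭ, j, m, ʎ, ɥ, ɳ, r, ŋ, ɾ/ are [+sonorant]; /ts, z, tʃ, ʐ, dʒ/ are [+strident]; /β/ is [+labial]. The remaining /ɖ, t, θ, q, x, d/ satisfy [-sonorant], [-labial], [-strident].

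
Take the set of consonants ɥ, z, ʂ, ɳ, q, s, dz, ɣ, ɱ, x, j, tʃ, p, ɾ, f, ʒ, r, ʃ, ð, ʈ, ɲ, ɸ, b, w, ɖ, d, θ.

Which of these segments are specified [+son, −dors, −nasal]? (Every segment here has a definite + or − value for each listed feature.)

ɾ, r

Eliminate segments failing any feature: /ɥ, j, ɲ, w/ are [+dorsal]; /z, ʂ, q, s, dz, ɣ, x, tʃ, p, f, ʒ, ʃ, ð, ʈ, ɸ, b, ɖ, d, θ/ are [−sonorant]; /ɳ, ɱ/ are [+nasal]. The remaining /ɾ, r/ satisfy [+sonorant], [−dorsal], [−nasal].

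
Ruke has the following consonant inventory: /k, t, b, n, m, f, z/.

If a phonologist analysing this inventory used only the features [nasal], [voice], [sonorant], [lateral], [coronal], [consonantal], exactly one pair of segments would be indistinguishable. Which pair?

On the given features, /f/ and /k/ have an identical profile: [-nasal], [-voice], [-sonorant], [-lateral], [-coronal], [+consonantal]. No other two segments in the inventory coincide on all 6 features. (They do differ in [continuant], [labial] and [dorsal], which are not among the given features.)

f, k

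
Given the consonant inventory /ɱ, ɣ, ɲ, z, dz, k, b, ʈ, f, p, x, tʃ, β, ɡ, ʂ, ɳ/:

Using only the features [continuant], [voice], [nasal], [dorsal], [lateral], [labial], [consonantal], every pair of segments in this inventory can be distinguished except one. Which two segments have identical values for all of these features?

/tʃ/ (voiceless postalveolar affricate) and /ʈ/ (voiceless retroflex stop) are both [−continuant], [−voice], [−nasal], [−dorsal], [−lateral], [−labial], [+consonantal], so none of the listed features separates them. (They do differ in [strident], [delayed release] and [distributed], which are not among the given features.) Every other pair in the inventory differs on at least one listed feature.

tʃ, ʈ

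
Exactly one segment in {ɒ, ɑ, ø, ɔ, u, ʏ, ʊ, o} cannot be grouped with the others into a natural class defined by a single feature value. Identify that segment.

ɑ

[round] groups all but one: /ʏ, u, ø, ɒ, o, ɔ, ʊ/ share [+round] while /ɑ/ (low back unrounded vowel) alone is [−round]. Removing any other segment would not leave a single-feature class that excludes it.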